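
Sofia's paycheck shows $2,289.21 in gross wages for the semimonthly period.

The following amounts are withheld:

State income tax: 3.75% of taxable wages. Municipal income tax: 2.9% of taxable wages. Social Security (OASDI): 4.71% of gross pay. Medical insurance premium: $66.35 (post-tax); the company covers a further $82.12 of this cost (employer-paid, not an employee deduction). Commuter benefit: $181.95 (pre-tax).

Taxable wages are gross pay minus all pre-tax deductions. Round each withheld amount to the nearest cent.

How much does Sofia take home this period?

$1,792.96

Commuter benefit: $181.95
Taxable wages = $2,289.21 − $181.95 = $2,107.26
Municipal income tax: $2,107.26 × 0.029 = $61.11
State income tax: $2,107.26 × 0.0375 = $79.02
Social Security (OASDI): $2,289.21 × 0.0471 = $107.82
Medical insurance premium: $66.35
(Employer's $82.12 toward medical insurance premium is not withheld from the employee.)
Total deductions = $181.95 + $61.11 + $79.02 + $107.82 + $66.35 = $496.25
Net pay = $2,289.21 − $496.25 = $1,792.96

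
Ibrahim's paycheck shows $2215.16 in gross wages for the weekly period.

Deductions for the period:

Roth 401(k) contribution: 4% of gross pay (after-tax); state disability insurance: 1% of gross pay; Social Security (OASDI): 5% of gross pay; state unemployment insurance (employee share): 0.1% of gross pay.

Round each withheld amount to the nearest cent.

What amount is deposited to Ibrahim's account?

$1991.42

State disability insurance: $2215.16 × 0.01 = $22.15
Social Security (OASDI): $2215.16 × 0.05 = $110.76
State unemployment insurance (employee share): $2215.16 × 0.001 = $2.22
Roth 401(k) contribution: $2215.16 × 0.04 = $88.61
Total deductions = $22.15 + $110.76 + $2.22 + $88.61 = $223.74
Net pay = $2215.16 − $223.74 = $1991.42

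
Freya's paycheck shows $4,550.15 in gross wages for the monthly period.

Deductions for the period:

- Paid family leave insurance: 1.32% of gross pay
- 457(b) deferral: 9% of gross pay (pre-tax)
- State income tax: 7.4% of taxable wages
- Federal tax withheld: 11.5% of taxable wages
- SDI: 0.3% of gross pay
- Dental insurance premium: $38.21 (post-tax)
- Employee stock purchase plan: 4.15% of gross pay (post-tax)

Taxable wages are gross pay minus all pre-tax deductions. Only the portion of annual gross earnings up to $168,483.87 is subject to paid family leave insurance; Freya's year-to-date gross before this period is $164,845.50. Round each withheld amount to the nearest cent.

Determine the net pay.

$3,069.34

457(b) deferral: $4,550.15 × 0.09 = $409.51
Taxable wages = $4,550.15 − $409.51 = $4,140.64
State income tax: $4,140.64 × 0.074 = $306.41
Federal tax withheld: $4,140.64 × 0.115 = $476.17
Paid family leave insurance: only $168,483.87 − $164,845.50 = $3,638.37 of this check is subject → $3,638.37 × 0.0132 = $48.03
SDI: $4,550.15 × 0.003 = $13.65
Employee stock purchase plan: $4,550.15 × 0.0415 = $188.83
Dental insurance premium: $38.21
Total deductions = $409.51 + $306.41 + $476.17 + $48.03 + $13.65 + $188.83 + $38.21 = $1,480.81
Net pay = $4,550.15 − $1,480.81 = $3,069.34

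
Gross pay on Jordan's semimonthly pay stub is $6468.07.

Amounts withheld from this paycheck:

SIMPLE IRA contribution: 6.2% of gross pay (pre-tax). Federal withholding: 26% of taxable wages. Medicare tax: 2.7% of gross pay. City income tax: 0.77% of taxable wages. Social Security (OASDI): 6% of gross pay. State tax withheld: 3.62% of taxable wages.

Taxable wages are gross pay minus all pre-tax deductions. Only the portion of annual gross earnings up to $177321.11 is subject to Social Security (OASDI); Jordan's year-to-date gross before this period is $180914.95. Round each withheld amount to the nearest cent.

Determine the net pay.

$4048.63

SIMPLE IRA contribution: $6468.07 × 0.062 = $401.02
Taxable wages = $6468.07 − $401.02 = $6067.05
State tax withheld: $6067.05 × 0.0362 = $219.63
City income tax: $6067.05 × 0.0077 = $46.72
Federal withholding: $6067.05 × 0.26 = $1577.43
Medicare tax: $6468.07 × 0.027 = $174.64
Social Security (OASDI): annual cap $177321.11 already reached (YTD $180914.95), so $0.00
Total deductions = $401.02 + $219.63 + $46.72 + $1577.43 + $174.64 + $0.00 = $2419.44
Net pay = $6468.07 − $2419.44 = $4048.63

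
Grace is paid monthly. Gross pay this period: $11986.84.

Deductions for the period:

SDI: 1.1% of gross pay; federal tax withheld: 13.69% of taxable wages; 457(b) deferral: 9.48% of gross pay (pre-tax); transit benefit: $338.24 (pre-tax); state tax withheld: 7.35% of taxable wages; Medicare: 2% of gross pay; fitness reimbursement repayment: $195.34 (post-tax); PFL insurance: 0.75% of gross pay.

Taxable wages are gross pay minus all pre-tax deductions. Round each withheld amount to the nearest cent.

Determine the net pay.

$7643.63

457(b) deferral: $11986.84 × 0.0948 = $1136.35
Transit benefit: $338.24
Pre-tax total = $1136.35 + $338.24 = $1474.59
Taxable wages = $11986.84 − $1474.59 = $10512.25
State tax withheld: $10512.25 × 0.0735 = $772.65
Federal tax withheld: $10512.25 × 0.1369 = $1439.13
PFL insurance: $11986.84 × 0.0075 = $89.90
SDI: $11986.84 × 0.011 = $131.86
Medicare: $11986.84 × 0.02 = $239.74
Fitness reimbursement repayment: $195.34
Total deductions = $1136.35 + $338.24 + $772.65 + $1439.13 + $89.90 + $131.86 + $239.74 + $195.34 = $4343.21
Net pay = $11986.84 − $4343.21 = $7643.63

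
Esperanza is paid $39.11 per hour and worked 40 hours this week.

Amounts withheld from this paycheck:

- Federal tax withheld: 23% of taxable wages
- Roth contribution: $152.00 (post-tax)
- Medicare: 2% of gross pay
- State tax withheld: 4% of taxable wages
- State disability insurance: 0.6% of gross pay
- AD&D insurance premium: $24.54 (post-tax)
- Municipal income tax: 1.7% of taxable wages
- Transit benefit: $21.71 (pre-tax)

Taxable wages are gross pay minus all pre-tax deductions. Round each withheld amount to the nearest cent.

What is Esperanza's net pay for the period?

$882.71

Gross pay: 40 × $39.11 = $1564.40
Transit benefit: $21.71
Taxable wages = $1564.40 − $21.71 = $1542.69
Municipal income tax: $1542.69 × 0.017 = $26.23
Federal tax withheld: $1542.69 × 0.23 = $354.82
State tax withheld: $1542.69 × 0.04 = $61.71
Medicare: $1564.40 × 0.02 = $31.29
State disability insurance: $1564.40 × 0.006 = $9.39
AD&D insurance premium: $24.54
Roth contribution: $152.00
Total deductions = $21.71 + $26.23 + $354.82 + $61.71 + $31.29 + $9.39 + $24.54 + $152.00 = $681.69
Net pay = $1564.40 − $681.69 = $882.71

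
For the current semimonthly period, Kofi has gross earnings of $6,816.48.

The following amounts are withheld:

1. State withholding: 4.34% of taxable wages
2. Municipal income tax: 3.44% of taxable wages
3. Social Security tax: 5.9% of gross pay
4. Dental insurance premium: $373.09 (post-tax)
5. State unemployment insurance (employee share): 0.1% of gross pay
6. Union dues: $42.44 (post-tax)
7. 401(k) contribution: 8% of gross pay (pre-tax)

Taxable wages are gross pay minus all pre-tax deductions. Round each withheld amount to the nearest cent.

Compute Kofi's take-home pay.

$4,958.74

401(k) contribution: $6,816.48 × 0.08 = $545.32
Taxable wages = $6,816.48 − $545.32 = $6,271.16
Municipal income tax: $6,271.16 × 0.0344 = $215.73
State withholding: $6,271.16 × 0.0434 = $272.17
State unemployment insurance (employee share): $6,816.48 × 0.001 = $6.82
Social Security tax: $6,816.48 × 0.059 = $402.17
Dental insurance premium: $373.09
Union dues: $42.44
Total deductions = $545.32 + $215.73 + $272.17 + $6.82 + $402.17 + $373.09 + $42.44 = $1,857.74
Net pay = $6,816.48 − $1,857.74 = $4,958.74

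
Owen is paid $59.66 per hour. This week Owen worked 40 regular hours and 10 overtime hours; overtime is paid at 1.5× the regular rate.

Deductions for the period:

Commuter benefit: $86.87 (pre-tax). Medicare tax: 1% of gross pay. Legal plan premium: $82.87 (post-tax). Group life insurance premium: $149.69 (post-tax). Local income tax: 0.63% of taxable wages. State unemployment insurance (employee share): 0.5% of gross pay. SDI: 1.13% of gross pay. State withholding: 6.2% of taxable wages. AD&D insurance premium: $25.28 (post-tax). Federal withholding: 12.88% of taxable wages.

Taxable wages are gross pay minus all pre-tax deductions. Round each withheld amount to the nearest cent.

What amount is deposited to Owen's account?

Regular pay: 40 × $59.66 = $2386.40
Overtime pay: 10 × $59.66 × 1.5 = $894.90
Gross pay = $2386.40 + $894.90 = $3281.30
Commuter benefit: $86.87
Taxable wages = $3281.30 − $86.87 = $3194.43
State withholding: $3194.43 × 0.062 = $198.05
Federal withholding: $3194.43 × 0.1288 = $411.44
Local income tax: $3194.43 × 0.0063 = $20.12
State unemployment insurance (employee share): $3281.30 × 0.005 = $16.41
Medicare tax: $3281.30 × 0.01 = $32.81
SDI: $3281.30 × 0.0113 = $37.08
Legal plan premium: $82.87
Group life insurance premium: $149.69
AD&D insurance premium: $25.28
Total deductions = $86.87 + $198.05 + $411.44 + $20.12 + $16.41 + $32.81 + $37.08 + $82.87 + $149.69 + $25.28 = $1060.62
Net pay = $3281.30 − $1060.62 = $2220.68

$2220.68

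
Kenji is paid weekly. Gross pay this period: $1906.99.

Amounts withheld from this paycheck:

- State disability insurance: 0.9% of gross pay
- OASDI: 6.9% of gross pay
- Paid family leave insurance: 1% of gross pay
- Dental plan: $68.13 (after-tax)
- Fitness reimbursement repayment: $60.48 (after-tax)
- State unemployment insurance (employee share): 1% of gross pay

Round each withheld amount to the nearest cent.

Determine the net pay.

$1591.50

OASDI: $1906.99 × 0.069 = $131.58
State disability insurance: $1906.99 × 0.009 = $17.16
Paid family leave insurance: $1906.99 × 0.01 = $19.07
State unemployment insurance (employee share): $1906.99 × 0.01 = $19.07
Dental plan: $68.13
Fitness reimbursement repayment: $60.48
Total deductions = $131.58 + $17.16 + $19.07 + $19.07 + $68.13 + $60.48 = $315.49
Net pay = $1906.99 − $315.49 = $1591.50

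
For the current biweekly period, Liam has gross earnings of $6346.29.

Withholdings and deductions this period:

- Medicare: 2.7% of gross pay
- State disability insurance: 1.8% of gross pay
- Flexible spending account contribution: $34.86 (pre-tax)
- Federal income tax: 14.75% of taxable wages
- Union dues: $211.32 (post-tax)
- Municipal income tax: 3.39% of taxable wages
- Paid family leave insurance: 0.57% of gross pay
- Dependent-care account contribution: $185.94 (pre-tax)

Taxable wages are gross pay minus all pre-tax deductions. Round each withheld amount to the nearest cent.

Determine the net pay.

$4481.26

Flexible spending account contribution: $34.86
Dependent-care account contribution: $185.94
Pre-tax total = $34.86 + $185.94 = $220.80
Taxable wages = $6346.29 − $220.80 = $6125.49
Federal income tax: $6125.49 × 0.1475 = $903.51
Municipal income tax: $6125.49 × 0.0339 = $207.65
Medicare: $6346.29 × 0.027 = $171.35
State disability insurance: $6346.29 × 0.018 = $114.23
Paid family leave insurance: $6346.29 × 0.0057 = $36.17
Union dues: $211.32
Total deductions = $34.86 + $185.94 + $903.51 + $207.65 + $171.35 + $114.23 + $36.17 + $211.32 = $1865.03
Net pay = $6346.29 − $1865.03 = $4481.26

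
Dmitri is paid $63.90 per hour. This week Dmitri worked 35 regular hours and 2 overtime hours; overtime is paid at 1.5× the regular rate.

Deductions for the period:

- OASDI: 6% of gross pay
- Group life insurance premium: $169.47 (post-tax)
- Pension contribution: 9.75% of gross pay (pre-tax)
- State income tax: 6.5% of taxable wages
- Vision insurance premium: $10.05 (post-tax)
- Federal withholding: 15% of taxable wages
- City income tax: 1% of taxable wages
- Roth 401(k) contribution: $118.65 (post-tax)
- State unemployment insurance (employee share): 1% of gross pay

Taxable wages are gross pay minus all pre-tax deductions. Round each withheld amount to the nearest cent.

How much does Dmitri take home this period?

$1,230.24

Regular pay: 35 × $63.90 = $2,236.50
Overtime pay: 2 × $63.90 × 1.5 = $191.70
Gross pay = $2,236.50 + $191.70 = $2,428.20
Pension contribution: $2,428.20 × 0.0975 = $236.75
Taxable wages = $2,428.20 − $236.75 = $2,191.45
City income tax: $2,191.45 × 0.01 = $21.91
Federal withholding: $2,191.45 × 0.15 = $328.72
State income tax: $2,191.45 × 0.065 = $142.44
OASDI: $2,428.20 × 0.06 = $145.69
State unemployment insurance (employee share): $2,428.20 × 0.01 = $24.28
Roth 401(k) contribution: $118.65
Group life insurance premium: $169.47
Vision insurance premium: $10.05
Total deductions = $236.75 + $21.91 + $328.72 + $142.44 + $145.69 + $24.28 + $118.65 + $169.47 + $10.05 = $1,197.96
Net pay = $2,428.20 − $1,197.96 = $1,230.24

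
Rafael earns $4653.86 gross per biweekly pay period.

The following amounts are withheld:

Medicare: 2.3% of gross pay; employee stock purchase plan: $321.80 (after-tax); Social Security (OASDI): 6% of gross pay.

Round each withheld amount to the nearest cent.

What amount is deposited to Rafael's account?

$3945.79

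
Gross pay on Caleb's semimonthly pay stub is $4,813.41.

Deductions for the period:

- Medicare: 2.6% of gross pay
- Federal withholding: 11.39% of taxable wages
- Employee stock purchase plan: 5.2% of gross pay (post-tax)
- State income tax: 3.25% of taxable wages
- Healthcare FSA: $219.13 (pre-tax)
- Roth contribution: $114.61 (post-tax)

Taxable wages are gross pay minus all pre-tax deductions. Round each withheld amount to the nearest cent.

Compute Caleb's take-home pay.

Healthcare FSA: $219.13
Taxable wages = $4,813.41 − $219.13 = $4,594.28
Federal withholding: $4,594.28 × 0.1139 = $523.29
State income tax: $4,594.28 × 0.0325 = $149.31
Medicare: $4,813.41 × 0.026 = $125.15
Employee stock purchase plan: $4,813.41 × 0.052 = $250.30
Roth contribution: $114.61
Total deductions = $219.13 + $523.29 + $149.31 + $125.15 + $250.30 + $114.61 = $1,381.79
Net pay = $4,813.41 − $1,381.79 = $3,431.62

$3,431.62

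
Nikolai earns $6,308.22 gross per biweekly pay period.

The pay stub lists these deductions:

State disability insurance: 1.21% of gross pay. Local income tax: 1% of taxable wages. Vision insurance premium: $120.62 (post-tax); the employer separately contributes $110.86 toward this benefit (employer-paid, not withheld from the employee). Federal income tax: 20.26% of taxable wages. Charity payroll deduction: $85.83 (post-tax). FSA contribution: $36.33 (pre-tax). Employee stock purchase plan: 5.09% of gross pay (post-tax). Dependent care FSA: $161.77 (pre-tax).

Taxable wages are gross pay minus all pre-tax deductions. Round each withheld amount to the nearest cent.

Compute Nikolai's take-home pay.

Dependent care FSA: $161.77
FSA contribution: $36.33
Pre-tax total = $161.77 + $36.33 = $198.10
Taxable wages = $6,308.22 − $198.10 = $6,110.12
Federal income tax: $6,110.12 × 0.2026 = $1,237.91
Local income tax: $6,110.12 × 0.01 = $61.10
State disability insurance: $6,308.22 × 0.0121 = $76.33
Employee stock purchase plan: $6,308.22 × 0.0509 = $321.09
Charity payroll deduction: $85.83
Vision insurance premium: $120.62
(Employer's $110.86 toward vision insurance premium is not withheld from the employee.)
Total deductions = $161.77 + $36.33 + $1,237.91 + $61.10 + $76.33 + $321.09 + $85.83 + $120.62 = $2,100.98
Net pay = $6,308.22 − $2,100.98 = $4,207.24

$4,207.24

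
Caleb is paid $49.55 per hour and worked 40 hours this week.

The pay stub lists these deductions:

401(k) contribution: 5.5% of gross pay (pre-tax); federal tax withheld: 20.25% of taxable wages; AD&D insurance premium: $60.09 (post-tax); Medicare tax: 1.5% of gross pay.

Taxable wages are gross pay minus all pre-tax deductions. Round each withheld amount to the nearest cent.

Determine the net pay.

$1403.89

Gross pay: 40 × $49.55 = $1982.00
401(k) contribution: $1982.00 × 0.055 = $109.01
Taxable wages = $1982.00 − $109.01 = $1872.99
Federal tax withheld: $1872.99 × 0.2025 = $379.28
Medicare tax: $1982.00 × 0.015 = $29.73
AD&D insurance premium: $60.09
Total deductions = $109.01 + $379.28 + $29.73 + $60.09 = $578.11
Net pay = $1982.00 − $578.11 = $1403.89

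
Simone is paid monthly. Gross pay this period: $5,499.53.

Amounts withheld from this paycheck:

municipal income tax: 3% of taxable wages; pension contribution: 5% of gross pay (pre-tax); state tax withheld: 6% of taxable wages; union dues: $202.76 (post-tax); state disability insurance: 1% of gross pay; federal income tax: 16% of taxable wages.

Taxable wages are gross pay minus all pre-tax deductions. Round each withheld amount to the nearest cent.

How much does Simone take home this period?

$3,660.65

Pension contribution: $5,499.53 × 0.05 = $274.98
Taxable wages = $5,499.53 − $274.98 = $5,224.55
Municipal income tax: $5,224.55 × 0.03 = $156.74
Federal income tax: $5,224.55 × 0.16 = $835.93
State tax withheld: $5,224.55 × 0.06 = $313.47
State disability insurance: $5,499.53 × 0.01 = $55.00
Union dues: $202.76
Total deductions = $274.98 + $156.74 + $835.93 + $313.47 + $55.00 + $202.76 = $1,838.88
Net pay = $5,499.53 − $1,838.88 = $3,660.65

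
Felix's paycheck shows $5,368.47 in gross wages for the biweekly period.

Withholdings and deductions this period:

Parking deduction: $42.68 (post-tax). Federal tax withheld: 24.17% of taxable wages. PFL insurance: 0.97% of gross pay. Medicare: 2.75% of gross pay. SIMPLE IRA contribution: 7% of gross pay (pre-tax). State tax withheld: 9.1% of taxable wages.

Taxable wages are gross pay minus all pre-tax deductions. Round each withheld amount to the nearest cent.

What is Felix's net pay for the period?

$3,089.24

SIMPLE IRA contribution: $5,368.47 × 0.07 = $375.79
Taxable wages = $5,368.47 − $375.79 = $4,992.68
State tax withheld: $4,992.68 × 0.091 = $454.33
Federal tax withheld: $4,992.68 × 0.2417 = $1,206.73
Medicare: $5,368.47 × 0.0275 = $147.63
PFL insurance: $5,368.47 × 0.0097 = $52.07
Parking deduction: $42.68
Total deductions = $375.79 + $454.33 + $1,206.73 + $147.63 + $52.07 + $42.68 = $2,279.23
Net pay = $5,368.47 − $2,279.23 = $3,089.24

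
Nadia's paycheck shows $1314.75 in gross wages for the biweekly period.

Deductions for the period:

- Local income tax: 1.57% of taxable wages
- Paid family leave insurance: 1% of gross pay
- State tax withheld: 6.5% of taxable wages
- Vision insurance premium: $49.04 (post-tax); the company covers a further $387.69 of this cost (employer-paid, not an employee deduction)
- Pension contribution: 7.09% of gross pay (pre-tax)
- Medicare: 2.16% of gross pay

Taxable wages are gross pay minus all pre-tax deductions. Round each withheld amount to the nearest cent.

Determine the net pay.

$1032.36

Pension contribution: $1314.75 × 0.0709 = $93.22
Taxable wages = $1314.75 − $93.22 = $1221.53
Local income tax: $1221.53 × 0.0157 = $19.18
State tax withheld: $1221.53 × 0.065 = $79.40
Medicare: $1314.75 × 0.0216 = $28.40
Paid family leave insurance: $1314.75 × 0.01 = $13.15
Vision insurance premium: $49.04
(Employer's $387.69 toward vision insurance premium is not withheld from the employee.)
Total deductions = $93.22 + $19.18 + $79.40 + $28.40 + $13.15 + $49.04 = $282.39
Net pay = $1314.75 − $282.39 = $1032.36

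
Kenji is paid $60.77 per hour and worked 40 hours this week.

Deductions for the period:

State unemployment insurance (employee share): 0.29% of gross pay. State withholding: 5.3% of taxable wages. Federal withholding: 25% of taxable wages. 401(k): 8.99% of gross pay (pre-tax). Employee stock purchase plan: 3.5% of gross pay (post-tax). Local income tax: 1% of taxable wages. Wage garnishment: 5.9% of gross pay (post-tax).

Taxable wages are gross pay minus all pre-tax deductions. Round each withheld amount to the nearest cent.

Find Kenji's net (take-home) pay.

$1,284.28

Gross pay: 40 × $60.77 = $2,430.80
401(k): $2,430.80 × 0.0899 = $218.53
Taxable wages = $2,430.80 − $218.53 = $2,212.27
State withholding: $2,212.27 × 0.053 = $117.25
Local income tax: $2,212.27 × 0.01 = $22.12
Federal withholding: $2,212.27 × 0.25 = $553.07
State unemployment insurance (employee share): $2,430.80 × 0.0029 = $7.05
Wage garnishment: $2,430.80 × 0.059 = $143.42
Employee stock purchase plan: $2,430.80 × 0.035 = $85.08
Total deductions = $218.53 + $117.25 + $22.12 + $553.07 + $7.05 + $143.42 + $85.08 = $1,146.52
Net pay = $2,430.80 − $1,146.52 = $1,284.28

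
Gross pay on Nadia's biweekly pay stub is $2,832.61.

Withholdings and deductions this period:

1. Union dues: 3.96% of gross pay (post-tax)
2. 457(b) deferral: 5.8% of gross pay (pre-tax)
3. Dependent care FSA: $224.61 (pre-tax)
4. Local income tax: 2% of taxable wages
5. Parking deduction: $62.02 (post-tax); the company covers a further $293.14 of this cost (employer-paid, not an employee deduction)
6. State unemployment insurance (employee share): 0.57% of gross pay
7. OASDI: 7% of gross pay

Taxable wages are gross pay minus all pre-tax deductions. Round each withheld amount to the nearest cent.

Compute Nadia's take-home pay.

457(b) deferral: $2,832.61 × 0.058 = $164.29
Dependent care FSA: $224.61
Pre-tax total = $164.29 + $224.61 = $388.90
Taxable wages = $2,832.61 − $388.90 = $2,443.71
Local income tax: $2,443.71 × 0.02 = $48.87
State unemployment insurance (employee share): $2,832.61 × 0.0057 = $16.15
OASDI: $2,832.61 × 0.07 = $198.28
Parking deduction: $62.02
Union dues: $2,832.61 × 0.0396 = $112.17
(Employer's $293.14 toward parking deduction is not withheld from the employee.)
Total deductions = $164.29 + $224.61 + $48.87 + $16.15 + $198.28 + $62.02 + $112.17 = $826.39
Net pay = $2,832.61 − $826.39 = $2,006.22

$2,006.22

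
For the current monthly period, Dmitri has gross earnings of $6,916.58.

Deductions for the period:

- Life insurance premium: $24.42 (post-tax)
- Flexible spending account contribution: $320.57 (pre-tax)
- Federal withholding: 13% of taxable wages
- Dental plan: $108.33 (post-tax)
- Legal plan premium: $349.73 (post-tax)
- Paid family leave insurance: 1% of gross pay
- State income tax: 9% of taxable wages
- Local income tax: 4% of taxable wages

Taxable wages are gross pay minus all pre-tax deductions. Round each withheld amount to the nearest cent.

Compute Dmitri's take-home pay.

Flexible spending account contribution: $320.57
Taxable wages = $6,916.58 − $320.57 = $6,596.01
Local income tax: $6,596.01 × 0.04 = $263.84
Federal withholding: $6,596.01 × 0.13 = $857.48
State income tax: $6,596.01 × 0.09 = $593.64
Paid family leave insurance: $6,916.58 × 0.01 = $69.17
Dental plan: $108.33
Legal plan premium: $349.73
Life insurance premium: $24.42
Total deductions = $320.57 + $263.84 + $857.48 + $593.64 + $69.17 + $108.33 + $349.73 + $24.42 = $2,587.18
Net pay = $6,916.58 − $2,587.18 = $4,329.40

$4,329.40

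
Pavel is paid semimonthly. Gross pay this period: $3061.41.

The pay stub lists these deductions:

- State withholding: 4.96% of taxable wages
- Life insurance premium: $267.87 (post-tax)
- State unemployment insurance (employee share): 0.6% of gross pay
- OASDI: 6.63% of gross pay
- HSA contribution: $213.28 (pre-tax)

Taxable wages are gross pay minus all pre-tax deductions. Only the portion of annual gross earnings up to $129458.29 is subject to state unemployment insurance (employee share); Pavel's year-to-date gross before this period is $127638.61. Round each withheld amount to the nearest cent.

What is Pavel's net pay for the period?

$2225.10

HSA contribution: $213.28
Taxable wages = $3061.41 − $213.28 = $2848.13
State withholding: $2848.13 × 0.0496 = $141.27
State unemployment insurance (employee share): only $129458.29 − $127638.61 = $1819.68 of this check is subject → $1819.68 × 0.006 = $10.92
OASDI: $3061.41 × 0.0663 = $202.97
Life insurance premium: $267.87
Total deductions = $213.28 + $141.27 + $10.92 + $202.97 + $267.87 = $836.31
Net pay = $3061.41 − $836.31 = $2225.10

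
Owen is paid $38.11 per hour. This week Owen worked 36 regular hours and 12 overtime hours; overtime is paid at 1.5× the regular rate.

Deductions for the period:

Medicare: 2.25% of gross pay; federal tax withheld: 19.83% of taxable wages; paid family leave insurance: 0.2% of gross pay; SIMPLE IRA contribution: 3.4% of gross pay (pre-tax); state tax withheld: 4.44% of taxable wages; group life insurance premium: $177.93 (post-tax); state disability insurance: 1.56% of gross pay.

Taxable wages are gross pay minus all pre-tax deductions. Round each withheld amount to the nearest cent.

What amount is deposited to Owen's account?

Regular pay: 36 × $38.11 = $1371.96
Overtime pay: 12 × $38.11 × 1.5 = $685.98
Gross pay = $1371.96 + $685.98 = $2057.94
SIMPLE IRA contribution: $2057.94 × 0.034 = $69.97
Taxable wages = $2057.94 − $69.97 = $1987.97
State tax withheld: $1987.97 × 0.0444 = $88.27
Federal tax withheld: $1987.97 × 0.1983 = $394.21
Medicare: $2057.94 × 0.0225 = $46.30
Paid family leave insurance: $2057.94 × 0.002 = $4.12
State disability insurance: $2057.94 × 0.0156 = $32.10
Group life insurance premium: $177.93
Total deductions = $69.97 + $88.27 + $394.21 + $46.30 + $4.12 + $32.10 + $177.93 = $812.90
Net pay = $2057.94 − $812.90 = $1245.04

$1245.04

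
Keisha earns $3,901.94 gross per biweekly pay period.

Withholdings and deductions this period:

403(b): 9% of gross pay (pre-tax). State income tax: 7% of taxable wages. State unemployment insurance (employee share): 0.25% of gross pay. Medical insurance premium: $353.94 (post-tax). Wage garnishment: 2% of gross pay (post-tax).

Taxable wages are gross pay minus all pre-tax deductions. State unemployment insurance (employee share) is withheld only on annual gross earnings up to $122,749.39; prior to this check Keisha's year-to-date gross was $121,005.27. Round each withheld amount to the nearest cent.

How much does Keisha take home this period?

$2,865.88

403(b): $3,901.94 × 0.09 = $351.17
Taxable wages = $3,901.94 − $351.17 = $3,550.77
State income tax: $3,550.77 × 0.07 = $248.55
State unemployment insurance (employee share): only $122,749.39 − $121,005.27 = $1,744.12 of this check is subject → $1,744.12 × 0.0025 = $4.36
Medical insurance premium: $353.94
Wage garnishment: $3,901.94 × 0.02 = $78.04
Total deductions = $351.17 + $248.55 + $4.36 + $353.94 + $78.04 = $1,036.06
Net pay = $3,901.94 − $1,036.06 = $2,865.88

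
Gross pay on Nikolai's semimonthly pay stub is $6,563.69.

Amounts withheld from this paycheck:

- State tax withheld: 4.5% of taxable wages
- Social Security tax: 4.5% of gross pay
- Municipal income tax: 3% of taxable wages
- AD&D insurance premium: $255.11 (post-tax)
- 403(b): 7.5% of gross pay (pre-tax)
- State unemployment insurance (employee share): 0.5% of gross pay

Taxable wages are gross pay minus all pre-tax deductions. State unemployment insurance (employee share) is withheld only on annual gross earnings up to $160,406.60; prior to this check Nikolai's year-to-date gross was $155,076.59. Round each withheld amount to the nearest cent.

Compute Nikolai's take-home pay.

$5,038.93

403(b): $6,563.69 × 0.075 = $492.28
Taxable wages = $6,563.69 − $492.28 = $6,071.41
State tax withheld: $6,071.41 × 0.045 = $273.21
Municipal income tax: $6,071.41 × 0.03 = $182.14
Social Security tax: $6,563.69 × 0.045 = $295.37
State unemployment insurance (employee share): only $160,406.60 − $155,076.59 = $5,330.01 of this check is subject → $5,330.01 × 0.005 = $26.65
AD&D insurance premium: $255.11
Total deductions = $492.28 + $273.21 + $182.14 + $295.37 + $26.65 + $255.11 = $1,524.76
Net pay = $6,563.69 − $1,524.76 = $5,038.93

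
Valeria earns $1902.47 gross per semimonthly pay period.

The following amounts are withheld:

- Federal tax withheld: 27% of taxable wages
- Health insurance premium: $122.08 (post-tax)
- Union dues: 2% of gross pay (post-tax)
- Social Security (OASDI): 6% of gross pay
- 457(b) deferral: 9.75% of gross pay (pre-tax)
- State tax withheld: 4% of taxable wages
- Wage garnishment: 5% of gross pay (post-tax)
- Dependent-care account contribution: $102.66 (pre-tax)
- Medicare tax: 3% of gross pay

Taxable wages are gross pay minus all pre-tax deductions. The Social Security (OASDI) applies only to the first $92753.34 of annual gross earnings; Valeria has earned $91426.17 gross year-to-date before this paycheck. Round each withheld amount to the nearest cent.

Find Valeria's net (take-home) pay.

Dependent-care account contribution: $102.66
457(b) deferral: $1902.47 × 0.0975 = $185.49
Pre-tax total = $102.66 + $185.49 = $288.15
Taxable wages = $1902.47 − $288.15 = $1614.32
Federal tax withheld: $1614.32 × 0.27 = $435.87
State tax withheld: $1614.32 × 0.04 = $64.57
Social Security (OASDI): only $92753.34 − $91426.17 = $1327.17 of this check is subject → $1327.17 × 0.06 = $79.63
Medicare tax: $1902.47 × 0.03 = $57.07
Wage garnishment: $1902.47 × 0.05 = $95.12
Union dues: $1902.47 × 0.02 = $38.05
Health insurance premium: $122.08
Total deductions = $102.66 + $185.49 + $435.87 + $64.57 + $79.63 + $57.07 + $95.12 + $38.05 + $122.08 = $1180.54
Net pay = $1902.47 − $1180.54 = $721.93

$721.93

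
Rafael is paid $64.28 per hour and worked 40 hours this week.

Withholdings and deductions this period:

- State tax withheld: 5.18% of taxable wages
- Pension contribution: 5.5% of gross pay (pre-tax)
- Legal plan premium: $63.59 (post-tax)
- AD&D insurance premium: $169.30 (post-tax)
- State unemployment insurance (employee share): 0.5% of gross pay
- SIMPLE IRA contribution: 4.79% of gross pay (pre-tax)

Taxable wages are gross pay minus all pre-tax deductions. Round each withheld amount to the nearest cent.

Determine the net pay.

Gross pay: 40 × $64.28 = $2571.20
SIMPLE IRA contribution: $2571.20 × 0.0479 = $123.16
Pension contribution: $2571.20 × 0.055 = $141.42
Pre-tax total = $123.16 + $141.42 = $264.58
Taxable wages = $2571.20 − $264.58 = $2306.62
State tax withheld: $2306.62 × 0.0518 = $119.48
State unemployment insurance (employee share): $2571.20 × 0.005 = $12.86
AD&D insurance premium: $169.30
Legal plan premium: $63.59
Total deductions = $123.16 + $141.42 + $119.48 + $12.86 + $169.30 + $63.59 = $629.81
Net pay = $2571.20 − $629.81 = $1941.39

$1941.39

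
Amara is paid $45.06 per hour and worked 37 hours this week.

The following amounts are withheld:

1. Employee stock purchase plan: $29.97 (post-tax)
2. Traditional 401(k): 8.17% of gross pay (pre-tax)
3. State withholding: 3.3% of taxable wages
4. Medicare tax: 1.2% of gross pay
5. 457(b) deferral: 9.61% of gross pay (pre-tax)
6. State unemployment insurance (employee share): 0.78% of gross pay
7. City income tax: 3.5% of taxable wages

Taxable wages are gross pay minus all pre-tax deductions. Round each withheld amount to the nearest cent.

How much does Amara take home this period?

Gross pay: 37 × $45.06 = $1667.22
457(b) deferral: $1667.22 × 0.0961 = $160.22
Traditional 401(k): $1667.22 × 0.0817 = $136.21
Pre-tax total = $160.22 + $136.21 = $296.43
Taxable wages = $1667.22 − $296.43 = $1370.79
City income tax: $1370.79 × 0.035 = $47.98
State withholding: $1370.79 × 0.033 = $45.24
Medicare tax: $1667.22 × 0.012 = $20.01
State unemployment insurance (employee share): $1667.22 × 0.0078 = $13.00
Employee stock purchase plan: $29.97
Total deductions = $160.22 + $136.21 + $47.98 + $45.24 + $20.01 + $13.00 + $29.97 = $452.63
Net pay = $1667.22 − $452.63 = $1214.59

$1214.59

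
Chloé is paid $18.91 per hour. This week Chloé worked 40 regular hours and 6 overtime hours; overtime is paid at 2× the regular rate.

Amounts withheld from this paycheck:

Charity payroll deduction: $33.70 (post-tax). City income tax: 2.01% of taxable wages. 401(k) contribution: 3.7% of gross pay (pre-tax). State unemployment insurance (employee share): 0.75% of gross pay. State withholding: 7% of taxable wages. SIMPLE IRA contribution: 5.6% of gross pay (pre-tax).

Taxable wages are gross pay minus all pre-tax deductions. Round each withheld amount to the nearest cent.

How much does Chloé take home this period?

Regular pay: 40 × $18.91 = $756.40
Overtime pay: 6 × $18.91 × 2 = $226.92
Gross pay = $756.40 + $226.92 = $983.32
SIMPLE IRA contribution: $983.32 × 0.056 = $55.07
401(k) contribution: $983.32 × 0.037 = $36.38
Pre-tax total = $55.07 + $36.38 = $91.45
Taxable wages = $983.32 − $91.45 = $891.87
State withholding: $891.87 × 0.07 = $62.43
City income tax: $891.87 × 0.0201 = $17.93
State unemployment insurance (employee share): $983.32 × 0.0075 = $7.37
Charity payroll deduction: $33.70
Total deductions = $55.07 + $36.38 + $62.43 + $17.93 + $7.37 + $33.70 = $212.88
Net pay = $983.32 − $212.88 = $770.44

$770.44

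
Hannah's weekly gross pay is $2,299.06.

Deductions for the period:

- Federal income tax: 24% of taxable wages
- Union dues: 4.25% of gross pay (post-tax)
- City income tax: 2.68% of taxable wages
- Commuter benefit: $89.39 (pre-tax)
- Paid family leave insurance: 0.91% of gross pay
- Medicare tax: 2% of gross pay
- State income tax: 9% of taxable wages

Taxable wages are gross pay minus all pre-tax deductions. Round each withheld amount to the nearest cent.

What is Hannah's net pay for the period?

Commuter benefit: $89.39
Taxable wages = $2,299.06 − $89.39 = $2,209.67
Federal income tax: $2,209.67 × 0.24 = $530.32
State income tax: $2,209.67 × 0.09 = $198.87
City income tax: $2,209.67 × 0.0268 = $59.22
Paid family leave insurance: $2,299.06 × 0.0091 = $20.92
Medicare tax: $2,299.06 × 0.02 = $45.98
Union dues: $2,299.06 × 0.0425 = $97.71
Total deductions = $89.39 + $530.32 + $198.87 + $59.22 + $20.92 + $45.98 + $97.71 = $1,042.41
Net pay = $2,299.06 − $1,042.41 = $1,256.65

$1,256.65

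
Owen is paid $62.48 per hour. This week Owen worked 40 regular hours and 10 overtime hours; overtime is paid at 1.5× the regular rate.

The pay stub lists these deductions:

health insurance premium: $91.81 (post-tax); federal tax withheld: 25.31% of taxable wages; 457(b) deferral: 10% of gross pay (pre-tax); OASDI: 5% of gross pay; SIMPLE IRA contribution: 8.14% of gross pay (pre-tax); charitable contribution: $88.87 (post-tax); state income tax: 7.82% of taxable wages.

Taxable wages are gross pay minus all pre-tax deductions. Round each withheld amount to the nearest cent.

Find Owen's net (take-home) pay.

$1,528.58

Regular pay: 40 × $62.48 = $2,499.20
Overtime pay: 10 × $62.48 × 1.5 = $937.20
Gross pay = $2,499.20 + $937.20 = $3,436.40
457(b) deferral: $3,436.40 × 0.1 = $343.64
SIMPLE IRA contribution: $3,436.40 × 0.0814 = $279.72
Pre-tax total = $343.64 + $279.72 = $623.36
Taxable wages = $3,436.40 − $623.36 = $2,813.04
Federal tax withheld: $2,813.04 × 0.2531 = $711.98
State income tax: $2,813.04 × 0.0782 = $219.98
OASDI: $3,436.40 × 0.05 = $171.82
Health insurance premium: $91.81
Charitable contribution: $88.87
Total deductions = $343.64 + $279.72 + $711.98 + $219.98 + $171.82 + $91.81 + $88.87 = $1,907.82
Net pay = $3,436.40 − $1,907.82 = $1,528.58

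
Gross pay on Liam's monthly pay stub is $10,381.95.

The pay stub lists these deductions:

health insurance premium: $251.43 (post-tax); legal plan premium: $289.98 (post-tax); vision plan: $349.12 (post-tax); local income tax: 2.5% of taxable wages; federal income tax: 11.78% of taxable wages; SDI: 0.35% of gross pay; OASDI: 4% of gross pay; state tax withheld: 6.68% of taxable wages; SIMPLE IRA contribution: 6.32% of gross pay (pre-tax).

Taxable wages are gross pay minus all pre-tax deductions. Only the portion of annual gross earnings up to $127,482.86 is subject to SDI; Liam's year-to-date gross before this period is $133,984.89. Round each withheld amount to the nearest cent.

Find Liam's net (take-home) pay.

$6,381.47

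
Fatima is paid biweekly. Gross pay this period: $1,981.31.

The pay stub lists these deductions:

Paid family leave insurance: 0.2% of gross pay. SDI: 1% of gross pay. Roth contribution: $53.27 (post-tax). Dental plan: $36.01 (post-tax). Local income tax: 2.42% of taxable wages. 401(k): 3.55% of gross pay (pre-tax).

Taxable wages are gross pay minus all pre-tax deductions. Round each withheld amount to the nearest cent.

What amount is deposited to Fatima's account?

$1,751.67

401(k): $1,981.31 × 0.0355 = $70.34
Taxable wages = $1,981.31 − $70.34 = $1,910.97
Local income tax: $1,910.97 × 0.0242 = $46.25
SDI: $1,981.31 × 0.01 = $19.81
Paid family leave insurance: $1,981.31 × 0.002 = $3.96
Dental plan: $36.01
Roth contribution: $53.27
Total deductions = $70.34 + $46.25 + $19.81 + $3.96 + $36.01 + $53.27 = $229.64
Net pay = $1,981.31 − $229.64 = $1,751.67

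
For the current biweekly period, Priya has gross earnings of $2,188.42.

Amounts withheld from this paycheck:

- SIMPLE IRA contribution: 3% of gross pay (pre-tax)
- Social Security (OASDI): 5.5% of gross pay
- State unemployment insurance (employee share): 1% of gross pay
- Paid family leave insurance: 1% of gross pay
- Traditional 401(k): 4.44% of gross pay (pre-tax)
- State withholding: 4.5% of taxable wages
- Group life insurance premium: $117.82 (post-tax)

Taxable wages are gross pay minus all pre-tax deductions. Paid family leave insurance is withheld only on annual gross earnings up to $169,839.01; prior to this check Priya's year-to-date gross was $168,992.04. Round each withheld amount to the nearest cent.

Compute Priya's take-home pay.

SIMPLE IRA contribution: $2,188.42 × 0.03 = $65.65
Traditional 401(k): $2,188.42 × 0.0444 = $97.17
Pre-tax total = $65.65 + $97.17 = $162.82
Taxable wages = $2,188.42 − $162.82 = $2,025.60
State withholding: $2,025.60 × 0.045 = $91.15
State unemployment insurance (employee share): $2,188.42 × 0.01 = $21.88
Paid family leave insurance: only $169,839.01 − $168,992.04 = $846.97 of this check is subject → $846.97 × 0.01 = $8.47
Social Security (OASDI): $2,188.42 × 0.055 = $120.36
Group life insurance premium: $117.82
Total deductions = $65.65 + $97.17 + $91.15 + $21.88 + $8.47 + $120.36 + $117.82 = $522.50
Net pay = $2,188.42 − $522.50 = $1,665.92

$1,665.92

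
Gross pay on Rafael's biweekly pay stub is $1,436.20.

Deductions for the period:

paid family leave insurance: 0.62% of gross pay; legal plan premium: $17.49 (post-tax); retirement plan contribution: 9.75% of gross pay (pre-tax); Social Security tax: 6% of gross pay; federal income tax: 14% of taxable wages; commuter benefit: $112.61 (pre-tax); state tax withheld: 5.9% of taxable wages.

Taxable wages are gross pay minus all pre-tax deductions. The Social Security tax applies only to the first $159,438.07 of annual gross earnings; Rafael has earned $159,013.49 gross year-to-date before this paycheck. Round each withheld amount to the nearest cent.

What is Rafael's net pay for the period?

Retirement plan contribution: $1,436.20 × 0.0975 = $140.03
Commuter benefit: $112.61
Pre-tax total = $140.03 + $112.61 = $252.64
Taxable wages = $1,436.20 − $252.64 = $1,183.56
State tax withheld: $1,183.56 × 0.059 = $69.83
Federal income tax: $1,183.56 × 0.14 = $165.70
Paid family leave insurance: $1,436.20 × 0.0062 = $8.90
Social Security tax: only $159,438.07 − $159,013.49 = $424.58 of this check is subject → $424.58 × 0.06 = $25.47
Legal plan premium: $17.49
Total deductions = $140.03 + $112.61 + $69.83 + $165.70 + $8.90 + $25.47 + $17.49 = $540.03
Net pay = $1,436.20 − $540.03 = $896.17

$896.17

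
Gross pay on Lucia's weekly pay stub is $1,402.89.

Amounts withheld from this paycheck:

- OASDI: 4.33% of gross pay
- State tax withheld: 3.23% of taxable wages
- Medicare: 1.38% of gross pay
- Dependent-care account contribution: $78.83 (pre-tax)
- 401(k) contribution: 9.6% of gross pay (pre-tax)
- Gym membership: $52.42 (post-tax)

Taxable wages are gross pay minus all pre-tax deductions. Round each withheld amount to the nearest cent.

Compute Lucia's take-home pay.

$1,018.43

Dependent-care account contribution: $78.83
401(k) contribution: $1,402.89 × 0.096 = $134.68
Pre-tax total = $78.83 + $134.68 = $213.51
Taxable wages = $1,402.89 − $213.51 = $1,189.38
State tax withheld: $1,189.38 × 0.0323 = $38.42
Medicare: $1,402.89 × 0.0138 = $19.36
OASDI: $1,402.89 × 0.0433 = $60.75
Gym membership: $52.42
Total deductions = $78.83 + $134.68 + $38.42 + $19.36 + $60.75 + $52.42 = $384.46
Net pay = $1,402.89 − $384.46 = $1,018.43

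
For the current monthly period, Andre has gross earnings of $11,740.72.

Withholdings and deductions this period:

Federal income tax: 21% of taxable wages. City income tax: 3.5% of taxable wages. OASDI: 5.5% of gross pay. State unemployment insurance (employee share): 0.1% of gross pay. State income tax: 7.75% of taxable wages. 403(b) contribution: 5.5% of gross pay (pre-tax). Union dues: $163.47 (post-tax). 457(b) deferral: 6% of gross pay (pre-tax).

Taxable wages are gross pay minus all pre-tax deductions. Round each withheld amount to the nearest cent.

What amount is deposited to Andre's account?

457(b) deferral: $11,740.72 × 0.06 = $704.44
403(b) contribution: $11,740.72 × 0.055 = $645.74
Pre-tax total = $704.44 + $645.74 = $1,350.18
Taxable wages = $11,740.72 − $1,350.18 = $10,390.54
State income tax: $10,390.54 × 0.0775 = $805.27
City income tax: $10,390.54 × 0.035 = $363.67
Federal income tax: $10,390.54 × 0.21 = $2,182.01
OASDI: $11,740.72 × 0.055 = $645.74
State unemployment insurance (employee share): $11,740.72 × 0.001 = $11.74
Union dues: $163.47
Total deductions = $704.44 + $645.74 + $805.27 + $363.67 + $2,182.01 + $645.74 + $11.74 + $163.47 = $5,522.08
Net pay = $11,740.72 − $5,522.08 = $6,218.64

$6,218.64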